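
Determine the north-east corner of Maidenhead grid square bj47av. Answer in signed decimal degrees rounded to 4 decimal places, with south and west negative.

7.9167, -151.9167

Field B=1, J=9: +1·20° lon, +9·10° lat → SW at lon -160°, lat 0°.
Square 4, 7: +4·2° lon, +7·1° lat → SW at lon -152°, lat 7°.
Subsquare a=0, v=21: +0·0.0833333° lon, +21·0.0416667° lat → SW at lon -152°, lat 7.875°.
Cell spans 0.0833333° lon × 0.0416667° lat. NE corner is SW corner plus one full cell.
latitude 7.9167, longitude -151.9167.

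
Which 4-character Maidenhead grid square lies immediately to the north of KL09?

Latitude square 9; +1 → 10, wraps to 0, carry into field.
Latitude field L = 11; +1 → 12 = M.
The longitude characters are unchanged.

KM00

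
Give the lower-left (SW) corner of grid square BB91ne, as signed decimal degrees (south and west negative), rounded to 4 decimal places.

Field B=1, B=1: +1·20° lon, +1·10° lat → SW at lon -160°, lat -80°.
Square 9, 1: +9·2° lon, +1·1° lat → SW at lon -142°, lat -79°.
Subsquare n=13, e=4: +13·0.0833333° lon, +4·0.0416667° lat → SW at lon -140.917°, lat -78.8333°.
latitude -78.8333, longitude -140.9167.

-78.8333, -140.9167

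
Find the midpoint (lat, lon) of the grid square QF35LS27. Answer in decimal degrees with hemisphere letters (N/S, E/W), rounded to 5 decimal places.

34.21875° S, 146.93750° E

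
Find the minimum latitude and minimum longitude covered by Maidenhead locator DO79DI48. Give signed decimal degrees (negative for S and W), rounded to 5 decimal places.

Field D=3, O=14: +3·20° lon, +14·10° lat → SW at lon -120°, lat 50°.
Square 7, 9: +7·2° lon, +9·1° lat → SW at lon -106°, lat 59°.
Subsquare d=3, i=8: +3·0.0833333° lon, +8·0.0416667° lat → SW at lon -105.75°, lat 59.3333°.
Extended square 4, 8: +4·0.00833333° lon, +8·0.00416667° lat → SW at lon -105.717°, lat 59.3667°.
latitude 59.36667, longitude -105.71667.

59.36667, -105.71667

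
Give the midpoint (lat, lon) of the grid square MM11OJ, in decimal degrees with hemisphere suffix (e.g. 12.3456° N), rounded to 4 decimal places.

31.3958° N, 63.2083° E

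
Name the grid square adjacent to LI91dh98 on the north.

Latitude extended square 8; +1 → 9.
The longitude characters are unchanged.

LI91dh99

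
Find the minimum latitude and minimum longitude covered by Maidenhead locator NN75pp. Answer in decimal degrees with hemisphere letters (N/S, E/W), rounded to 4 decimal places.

45.6250° N, 95.2500° E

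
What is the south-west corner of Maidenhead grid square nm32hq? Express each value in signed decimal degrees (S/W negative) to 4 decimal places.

Field N=13, M=12: +13·20° lon, +12·10° lat → SW at lon 80°, lat 30°.
Square 3, 2: +3·2° lon, +2·1° lat → SW at lon 86°, lat 32°.
Subsquare h=7, q=16: +7·0.0833333° lon, +16·0.0416667° lat → SW at lon 86.5833°, lat 32.6667°.
latitude 32.6667, longitude 86.5833.

32.6667, 86.5833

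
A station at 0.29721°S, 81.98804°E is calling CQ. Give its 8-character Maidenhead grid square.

Add 180° to longitude and 90° to latitude: 261.98804, 89.70279.
Field: 261.98804/20 → 13 → N, 89.70279/10 → 8 → I; chars NI.
Square: 1.98804/2 → 0, 9.70279/1 → 9; chars 09.
Subsquare: 1.98804/0.0833333 → 23 → x, 0.70279/0.0416667 → 16 → q; chars xq.
Extended square: 0.07137/0.00833333 → 8, 0.03612/0.00416667 → 8; chars 88.

NI09xq88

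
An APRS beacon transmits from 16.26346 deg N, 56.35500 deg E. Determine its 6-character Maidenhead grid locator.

LK86eg

Offset from 180°W / 90°S: lon 236.3550°, lat 106.2635°.
Field (20°×10°, letters A–R): lon ⌊236.3550/20⌋ = 11 → L; lat ⌊106.2635/10⌋ = 10 → K.
Square (2°×1°, digits 0–9): lon ⌊16.3550/2⌋ = 8; lat ⌊6.2635/1⌋ = 6.
Subsquare (5′×2.5′, letters a–x): lon ⌊0.3550/0.0833333⌋ = 4 → e; lat ⌊0.2635/0.0416667⌋ = 6 → g.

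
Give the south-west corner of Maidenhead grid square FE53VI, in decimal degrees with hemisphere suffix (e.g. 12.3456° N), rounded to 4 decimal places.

46.6667° S, 68.2500° W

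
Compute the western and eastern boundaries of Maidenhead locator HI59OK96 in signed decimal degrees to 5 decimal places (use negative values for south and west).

Field H=7, I=8: +7·20° lon, +8·10° lat → SW at lon -40°, lat -10°.
Square 5, 9: +5·2° lon, +9·1° lat → SW at lon -30°, lat -1°.
Subsquare o=14, k=10: +14·0.0833333° lon, +10·0.0416667° lat → SW at lon -28.8333°, lat -0.583333°.
Extended square 9, 6: +9·0.00833333° lon, +6·0.00416667° lat → SW at lon -28.7583°, lat -0.558333°.
Cell spans 0.00833333° lon × 0.00416667° lat.
west -28.75833, east -28.75000.

-28.75833, -28.75000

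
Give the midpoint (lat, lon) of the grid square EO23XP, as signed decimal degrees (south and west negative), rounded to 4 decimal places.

Field E=4, O=14: +4·20° lon, +14·10° lat → SW at lon -100°, lat 50°.
Square 2, 3: +2·2° lon, +3·1° lat → SW at lon -96°, lat 53°.
Subsquare x=23, p=15: +23·0.0833333° lon, +15·0.0416667° lat → SW at lon -94.0833°, lat 53.625°.
Cell spans 0.0833333° lon × 0.0416667° lat. Centre is SW corner plus half of each.
latitude 53.6458, longitude -94.0417.

53.6458, -94.0417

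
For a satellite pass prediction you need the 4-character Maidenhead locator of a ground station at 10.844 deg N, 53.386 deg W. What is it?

Shift to the Maidenhead origin (180°W, 90°S): lon 126.61, lat 100.84.
Field: lon ⌊126.61/20⌋ = 6 → G; lat ⌊100.84/10⌋ = 10 → K.
Square: lon ⌊6.61/2⌋ = 3; lat ⌊0.84/1⌋ = 0.

GK30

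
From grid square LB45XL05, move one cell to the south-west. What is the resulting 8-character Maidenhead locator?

LB45wl94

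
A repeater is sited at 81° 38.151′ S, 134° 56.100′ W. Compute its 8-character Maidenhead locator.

CA28mi77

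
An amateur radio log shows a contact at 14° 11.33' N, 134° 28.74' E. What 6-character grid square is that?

PK74fe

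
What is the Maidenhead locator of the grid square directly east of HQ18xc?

HQ28ac

Longitude subsquare x = 23; +1 → 24, wraps to 0 = a, carry into square.
Longitude square 1; +1 → 2.
The latitude characters are unchanged.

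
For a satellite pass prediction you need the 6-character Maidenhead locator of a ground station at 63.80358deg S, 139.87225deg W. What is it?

Shift to the Maidenhead origin (180°W, 90°S): lon 40.1277, lat 26.1964.
Field: lon ⌊40.1277/20⌋ = 2 → C; lat ⌊26.1964/10⌋ = 2 → C.
Square: lon ⌊0.1277/2⌋ = 0; lat ⌊6.1964/1⌋ = 6.
Subsquare: lon ⌊0.1277/0.0833333⌋ = 1 → b; lat ⌊0.1964/0.0416667⌋ = 4 → e.

CC06be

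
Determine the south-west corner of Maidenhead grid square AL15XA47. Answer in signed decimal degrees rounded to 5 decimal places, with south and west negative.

25.02917, -176.05000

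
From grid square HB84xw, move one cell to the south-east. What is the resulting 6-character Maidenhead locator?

Longitude subsquare x = 23; +1 → 24, wraps to 0 = a, carry into square.
Longitude square 8; +1 → 9.
Latitude subsquare w = 22; −1 → 21 = v.

HB94av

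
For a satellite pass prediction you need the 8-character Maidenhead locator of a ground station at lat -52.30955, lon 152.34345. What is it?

Add 180° to longitude and 90° to latitude: 332.34345, 37.69045.
Field (20°×10°, letters A–R): 332.34345/20 → 16 → Q, 37.69045/10 → 3 → D; chars QD.
Square (2°×1°, digits 0–9): 12.34345/2 → 6, 7.69045/1 → 7; chars 67.
Subsquare (5′×2.5′, letters a–x): 0.34345/0.0833333 → 4 → e, 0.69045/0.0416667 → 16 → q; chars eq.
Extended square (30″×15″, digits 0–9): 0.01012/0.00833333 → 1, 0.02378/0.00416667 → 5; chars 15.

QD67eq15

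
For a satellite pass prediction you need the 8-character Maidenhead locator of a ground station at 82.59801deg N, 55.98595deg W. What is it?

GR22ao13

Offset from 180°W / 90°S: lon 124.01405°, lat 172.59801°.
Field (20°×10°, letters A–R): lon ⌊124.01405/20⌋ = 6 → G; lat ⌊172.59801/10⌋ = 17 → R.
Square (2°×1°, digits 0–9): lon ⌊4.01405/2⌋ = 2; lat ⌊2.59801/1⌋ = 2.
Subsquare (5′×2.5′, letters a–x): lon ⌊0.01405/0.0833333⌋ = 0 → a; lat ⌊0.59801/0.0416667⌋ = 14 → o.
Extended square (30″×15″, digits 0–9): lon ⌊0.01405/0.00833333⌋ = 1; lat ⌊0.01468/0.00416667⌋ = 3.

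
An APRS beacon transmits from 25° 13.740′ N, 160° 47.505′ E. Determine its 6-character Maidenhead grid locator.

RL05jf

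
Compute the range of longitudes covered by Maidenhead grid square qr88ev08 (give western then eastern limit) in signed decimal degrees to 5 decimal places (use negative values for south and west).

156.33333, 156.34167

Field Q=16, R=17: +16·20° lon, +17·10° lat → SW at lon 140°, lat 80°.
Square 8, 8: +8·2° lon, +8·1° lat → SW at lon 156°, lat 88°.
Subsquare e=4, v=21: +4·0.0833333° lon, +21·0.0416667° lat → SW at lon 156.333°, lat 88.875°.
Extended square 0, 8: +0·0.00833333° lon, +8·0.00416667° lat → SW at lon 156.333°, lat 88.9083°.
Cell spans 0.00833333° lon × 0.00416667° lat.
west 156.33333, east 156.34167.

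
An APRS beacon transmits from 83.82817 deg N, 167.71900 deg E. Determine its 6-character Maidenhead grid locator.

Shift to the Maidenhead origin (180°W, 90°S): lon 347.7190, lat 173.8282.
Field (20°×10°, letters A–R): lon ⌊347.7190/20⌋ = 17 → R; lat ⌊173.8282/10⌋ = 17 → R.
Square (2°×1°, digits 0–9): lon ⌊7.7190/2⌋ = 3; lat ⌊3.8282/1⌋ = 3.
Subsquare (5′×2.5′, letters a–x): lon ⌊1.7190/0.0833333⌋ = 20 → u; lat ⌊0.8282/0.0416667⌋ = 19 → t.

RR33ut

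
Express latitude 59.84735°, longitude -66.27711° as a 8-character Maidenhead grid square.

FO69uu63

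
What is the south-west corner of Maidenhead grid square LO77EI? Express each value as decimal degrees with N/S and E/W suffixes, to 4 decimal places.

57.3333° N, 54.3333° E

Field L=11, O=14: +11·20° lon, +14·10° lat → SW at lon 40°, lat 50°.
Square 7, 7: +7·2° lon, +7·1° lat → SW at lon 54°, lat 57°.
Subsquare e=4, i=8: +4·0.0833333° lon, +8·0.0416667° lat → SW at lon 54.3333°, lat 57.3333°.
latitude 57.3333° N, longitude 54.3333° E.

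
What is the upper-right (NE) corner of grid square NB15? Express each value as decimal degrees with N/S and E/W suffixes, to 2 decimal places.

Field N=13, B=1: +13·20° lon, +1·10° lat → SW at lon 80°, lat -80°.
Square 1, 5: +1·2° lon, +5·1° lat → SW at lon 82°, lat -75°.
Cell spans 2° lon × 1° lat. NE corner is SW corner plus one full cell.
latitude 74.00° S, longitude 84.00° E.

74.00° S, 84.00° E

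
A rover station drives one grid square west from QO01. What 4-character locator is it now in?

Longitude square 0; −1 → -1, wraps to 9, carry into field.
Longitude field Q = 16; −1 → 15 = P.
The latitude characters are unchanged.

PO91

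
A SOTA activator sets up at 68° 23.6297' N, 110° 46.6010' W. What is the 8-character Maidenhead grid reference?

DP48oj64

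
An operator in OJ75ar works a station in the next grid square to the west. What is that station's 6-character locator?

OJ65xr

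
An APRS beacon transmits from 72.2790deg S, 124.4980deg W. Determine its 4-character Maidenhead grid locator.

Offset from 180°W / 90°S: lon 55.50°, lat 17.72°.
Field (20°×10°, letters A–R): lon ⌊55.50/20⌋ = 2 → C; lat ⌊17.72/10⌋ = 1 → B.
Square (2°×1°, digits 0–9): lon ⌊15.50/2⌋ = 7; lat ⌊7.72/1⌋ = 7.

CB77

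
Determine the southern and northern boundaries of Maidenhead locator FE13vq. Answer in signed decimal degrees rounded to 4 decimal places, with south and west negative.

Field F=5, E=4: +5·20° lon, +4·10° lat → SW at lon -80°, lat -50°.
Square 1, 3: +1·2° lon, +3·1° lat → SW at lon -78°, lat -47°.
Subsquare v=21, q=16: +21·0.0833333° lon, +16·0.0416667° lat → SW at lon -76.25°, lat -46.3333°.
Cell spans 0.0833333° lon × 0.0416667° lat.
south -46.3333, north -46.2917.

-46.3333, -46.2917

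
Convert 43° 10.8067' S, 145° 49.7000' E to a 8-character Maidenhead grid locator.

Offset from 180°W / 90°S: lon 325.82833°, lat 46.81989°.
Field: 325.82833/20 → 16 → Q, 46.81989/10 → 4 → E; chars QE.
Square: 5.82833/2 → 2, 6.81989/1 → 6; chars 26.
Subsquare: 1.82833/0.0833333 → 21 → v, 0.81989/0.0416667 → 19 → t; chars vt.
Extended square: 0.07833/0.00833333 → 9, 0.02822/0.00416667 → 6; chars 96.

QE26vt96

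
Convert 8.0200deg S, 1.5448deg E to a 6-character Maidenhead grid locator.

JI01sx

Shift to the Maidenhead origin (180°W, 90°S): lon 181.5448, lat 81.9800.
Field: 181.5448/20 → 9 → J, 81.9800/10 → 8 → I; chars JI.
Square: 1.5448/2 → 0, 1.9800/1 → 1; chars 01.
Subsquare: 1.5448/0.0833333 → 18 → s, 0.9800/0.0416667 → 23 → x; chars sx.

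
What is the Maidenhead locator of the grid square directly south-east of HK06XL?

HK16ak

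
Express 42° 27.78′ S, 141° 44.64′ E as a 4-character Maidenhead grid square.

QE07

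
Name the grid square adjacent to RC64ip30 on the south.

RC64io39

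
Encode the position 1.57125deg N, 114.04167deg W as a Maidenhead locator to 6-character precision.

DJ21xn

Add 180° to longitude and 90° to latitude: 65.9583, 91.5713.
Field: 65.9583/20 → 3 → D, 91.5713/10 → 9 → J; chars DJ.
Square: 5.9583/2 → 2, 1.5713/1 → 1; chars 21.
Subsquare: 1.9583/0.0833333 → 23 → x, 0.5713/0.0416667 → 13 → n; chars xn.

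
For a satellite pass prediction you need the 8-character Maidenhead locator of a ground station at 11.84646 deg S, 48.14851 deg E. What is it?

Shift to the Maidenhead origin (180°W, 90°S): lon 228.14851, lat 78.15354.
Field: lon ⌊228.14851/20⌋ = 11 → L; lat ⌊78.15354/10⌋ = 7 → H.
Square: lon ⌊8.14851/2⌋ = 4; lat ⌊8.15354/1⌋ = 8.
Subsquare: lon ⌊0.14851/0.0833333⌋ = 1 → b; lat ⌊0.15354/0.0416667⌋ = 3 → d.
Extended square: lon ⌊0.06518/0.00833333⌋ = 7; lat ⌊0.02854/0.00416667⌋ = 6.

LH48bd76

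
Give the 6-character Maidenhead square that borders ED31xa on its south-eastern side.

ED40ax

Longitude subsquare x = 23; +1 → 24, wraps to 0 = a, carry into square.
Longitude square 3; +1 → 4.
Latitude subsquare a = 0; −1 → -1, wraps to 23 = x, carry into square.
Latitude square 1; −1 → 0.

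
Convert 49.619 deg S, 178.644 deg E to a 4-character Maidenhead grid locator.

RE90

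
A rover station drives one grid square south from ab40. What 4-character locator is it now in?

Latitude square 0; −1 → -1, wraps to 9, carry into field.
Latitude field B = 1; −1 → 0 = A.
The longitude characters are unchanged.

AA49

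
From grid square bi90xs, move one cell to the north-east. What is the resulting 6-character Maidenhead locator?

CI00at

Longitude subsquare x = 23; +1 → 24, wraps to 0 = a, carry into square.
Longitude square 9; +1 → 10, wraps to 0, carry into field.
Longitude field B = 1; +1 → 2 = C.
Latitude subsquare s = 18; +1 → 19 = t.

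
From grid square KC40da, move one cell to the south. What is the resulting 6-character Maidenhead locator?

KB49dx

Latitude subsquare a = 0; −1 → -1, wraps to 23 = x, carry into square.
Latitude square 0; −1 → -1, wraps to 9, carry into field.
Latitude field C = 2; −1 → 1 = B.
The longitude characters are unchanged.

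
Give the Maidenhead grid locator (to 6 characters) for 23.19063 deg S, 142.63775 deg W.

Offset from 180°W / 90°S: lon 37.3622°, lat 66.8094°.
Field: 37.3622/20 → 1 → B, 66.8094/10 → 6 → G; chars BG.
Square: 17.3622/2 → 8, 6.8094/1 → 6; chars 86.
Subsquare: 1.3622/0.0833333 → 16 → q, 0.8094/0.0416667 → 19 → t; chars qt.

BG86qt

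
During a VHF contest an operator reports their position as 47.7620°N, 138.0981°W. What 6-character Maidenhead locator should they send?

Shift to the Maidenhead origin (180°W, 90°S): lon 41.9019, lat 137.7620.
Field: lon ⌊41.9019/20⌋ = 2 → C; lat ⌊137.7620/10⌋ = 13 → N.
Square: lon ⌊1.9019/2⌋ = 0; lat ⌊7.7620/1⌋ = 7.
Subsquare: lon ⌊1.9019/0.0833333⌋ = 22 → w; lat ⌊0.7620/0.0416667⌋ = 18 → s.

CN07ws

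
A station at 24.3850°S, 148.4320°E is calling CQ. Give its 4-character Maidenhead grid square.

Add 180° to longitude and 90° to latitude: 328.43, 65.61.
Field (20°×10°, letters A–R): lon ⌊328.43/20⌋ = 16 → Q; lat ⌊65.61/10⌋ = 6 → G.
Square (2°×1°, digits 0–9): lon ⌊8.43/2⌋ = 4; lat ⌊5.61/1⌋ = 5.

QG45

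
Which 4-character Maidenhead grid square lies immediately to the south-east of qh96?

Longitude square 9; +1 → 10, wraps to 0, carry into field.
Longitude field Q = 16; +1 → 17 = R.
Latitude square 6; −1 → 5.

RH05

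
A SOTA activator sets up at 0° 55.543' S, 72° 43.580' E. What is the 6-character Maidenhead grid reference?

Add 180° to longitude and 90° to latitude: 252.7263, 89.0743.
Field: 252.7263/20 → 12 → M, 89.0743/10 → 8 → I; chars MI.
Square: 12.7263/2 → 6, 9.0743/1 → 9; chars 69.
Subsquare: 0.7263/0.0833333 → 8 → i, 0.0743/0.0416667 → 1 → b; chars ib.

MI69ib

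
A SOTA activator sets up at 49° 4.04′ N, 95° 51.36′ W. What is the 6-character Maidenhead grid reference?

Offset from 180°W / 90°S: lon 84.1440°, lat 139.0673°.
Field (20°×10°, letters A–R): lon ⌊84.1440/20⌋ = 4 → E; lat ⌊139.0673/10⌋ = 13 → N.
Square (2°×1°, digits 0–9): lon ⌊4.1440/2⌋ = 2; lat ⌊9.0673/1⌋ = 9.
Subsquare (5′×2.5′, letters a–x): lon ⌊0.1440/0.0833333⌋ = 1 → b; lat ⌊0.0673/0.0416667⌋ = 1 → b.

EN29bb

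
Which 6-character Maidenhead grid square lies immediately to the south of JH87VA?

JH86vx

Latitude subsquare a = 0; −1 → -1, wraps to 23 = x, carry into square.
Latitude square 7; −1 → 6.
The longitude characters are unchanged.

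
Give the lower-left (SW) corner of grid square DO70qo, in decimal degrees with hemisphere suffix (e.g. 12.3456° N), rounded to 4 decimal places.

50.5833° N, 104.6667° W

Field D=3, O=14: +3·20° lon, +14·10° lat → SW at lon -120°, lat 50°.
Square 7, 0: +7·2° lon, +0·1° lat → SW at lon -106°, lat 50°.
Subsquare q=16, o=14: +16·0.0833333° lon, +14·0.0416667° lat → SW at lon -104.667°, lat 50.5833°.
latitude 50.5833° N, longitude 104.6667° W.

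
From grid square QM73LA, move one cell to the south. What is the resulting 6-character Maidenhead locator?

Latitude subsquare a = 0; −1 → -1, wraps to 23 = x, carry into square.
Latitude square 3; −1 → 2.
The longitude characters are unchanged.

QM72lx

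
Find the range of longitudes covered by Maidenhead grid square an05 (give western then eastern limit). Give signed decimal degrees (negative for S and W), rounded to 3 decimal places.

-180.000, -178.000

Field A=0, N=13: +0·20° lon, +13·10° lat → SW at lon -180°, lat 40°.
Square 0, 5: +0·2° lon, +5·1° lat → SW at lon -180°, lat 45°.
Cell spans 2° lon × 1° lat.
west -180.000, east -178.000.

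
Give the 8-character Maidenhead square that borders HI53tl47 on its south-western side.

HI53tl36

Longitude extended square 4; −1 → 3.
Latitude extended square 7; −1 → 6.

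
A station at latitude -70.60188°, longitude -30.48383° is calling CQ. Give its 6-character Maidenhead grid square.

Add 180° to longitude and 90° to latitude: 149.5162, 19.3981.
Field (20°×10°, letters A–R): 149.5162/20 → 7 → H, 19.3981/10 → 1 → B; chars HB.
Square (2°×1°, digits 0–9): 9.5162/2 → 4, 9.3981/1 → 9; chars 49.
Subsquare (5′×2.5′, letters a–x): 1.5162/0.0833333 → 18 → s, 0.3981/0.0416667 → 9 → j; chars sj.

HB49sj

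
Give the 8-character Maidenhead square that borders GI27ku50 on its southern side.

Latitude extended square 0; −1 → -1, wraps to 9, carry into subsquare.
Latitude subsquare u = 20; −1 → 19 = t.
The longitude characters are unchanged.

GI27kt59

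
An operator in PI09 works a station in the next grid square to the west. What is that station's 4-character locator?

Longitude square 0; −1 → -1, wraps to 9, carry into field.
Longitude field P = 15; −1 → 14 = O.
The latitude characters are unchanged.

OI99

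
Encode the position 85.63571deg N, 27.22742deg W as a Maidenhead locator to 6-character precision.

Shift to the Maidenhead origin (180°W, 90°S): lon 152.7726, lat 175.6357.
Field: 152.7726/20 → 7 → H, 175.6357/10 → 17 → R; chars HR.
Square: 12.7726/2 → 6, 5.6357/1 → 5; chars 65.
Subsquare: 0.7726/0.0833333 → 9 → j, 0.6357/0.0416667 → 15 → p; chars jp.

HR65jp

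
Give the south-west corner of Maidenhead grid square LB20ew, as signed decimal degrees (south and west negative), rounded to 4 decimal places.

-79.0833, 44.3333

Field L=11, B=1: +11·20° lon, +1·10° lat → SW at lon 40°, lat -80°.
Square 2, 0: +2·2° lon, +0·1° lat → SW at lon 44°, lat -80°.
Subsquare e=4, w=22: +4·0.0833333° lon, +22·0.0416667° lat → SW at lon 44.3333°, lat -79.0833°.
latitude -79.0833, longitude 44.3333.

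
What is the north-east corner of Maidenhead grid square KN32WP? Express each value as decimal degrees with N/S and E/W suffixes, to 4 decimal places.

42.6667° N, 27.9167° E

Field K=10, N=13: +10·20° lon, +13·10° lat → SW at lon 20°, lat 40°.
Square 3, 2: +3·2° lon, +2·1° lat → SW at lon 26°, lat 42°.
Subsquare w=22, p=15: +22·0.0833333° lon, +15·0.0416667° lat → SW at lon 27.8333°, lat 42.625°.
Cell spans 0.0833333° lon × 0.0416667° lat. NE corner is SW corner plus one full cell.
latitude 42.6667° N, longitude 27.9167° E.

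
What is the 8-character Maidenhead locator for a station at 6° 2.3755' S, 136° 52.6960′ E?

PI83kx50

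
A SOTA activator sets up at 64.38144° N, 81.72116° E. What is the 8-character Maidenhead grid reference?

Shift to the Maidenhead origin (180°W, 90°S): lon 261.72116, lat 154.38144.
Field: lon ⌊261.72116/20⌋ = 13 → N; lat ⌊154.38144/10⌋ = 15 → P.
Square: lon ⌊1.72116/2⌋ = 0; lat ⌊4.38144/1⌋ = 4.
Subsquare: lon ⌊1.72116/0.0833333⌋ = 20 → u; lat ⌊0.38144/0.0416667⌋ = 9 → j.
Extended square: lon ⌊0.05449/0.00833333⌋ = 6; lat ⌊0.00644/0.00416667⌋ = 1.

NP04uj61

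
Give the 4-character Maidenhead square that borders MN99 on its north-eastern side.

NO00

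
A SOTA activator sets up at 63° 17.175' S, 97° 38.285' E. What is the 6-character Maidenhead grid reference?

NC86tr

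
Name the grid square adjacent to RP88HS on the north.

Latitude subsquare s = 18; +1 → 19 = t.
The longitude characters are unchanged.

RP88ht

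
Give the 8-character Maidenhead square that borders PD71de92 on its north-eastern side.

PD71ee03

Longitude extended square 9; +1 → 10, wraps to 0, carry into subsquare.
Longitude subsquare d = 3; +1 → 4 = e.
Latitude extended square 2; +1 → 3.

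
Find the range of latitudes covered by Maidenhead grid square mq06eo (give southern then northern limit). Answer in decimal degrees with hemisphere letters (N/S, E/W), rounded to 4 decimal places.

Field M=12, Q=16: +12·20° lon, +16·10° lat → SW at lon 60°, lat 70°.
Square 0, 6: +0·2° lon, +6·1° lat → SW at lon 60°, lat 76°.
Subsquare e=4, o=14: +4·0.0833333° lon, +14·0.0416667° lat → SW at lon 60.3333°, lat 76.5833°.
Cell spans 0.0833333° lon × 0.0416667° lat.
south 76.5833° N, north 76.6250° N.

76.5833° N, 76.6250° N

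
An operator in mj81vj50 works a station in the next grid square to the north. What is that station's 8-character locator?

MJ81vj51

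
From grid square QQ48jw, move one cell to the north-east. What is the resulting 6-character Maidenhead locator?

QQ48kx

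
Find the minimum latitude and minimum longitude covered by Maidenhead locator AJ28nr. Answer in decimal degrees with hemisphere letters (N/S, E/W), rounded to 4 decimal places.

8.7083° N, 174.9167° W

Field A=0, J=9: +0·20° lon, +9·10° lat → SW at lon -180°, lat 0°.
Square 2, 8: +2·2° lon, +8·1° lat → SW at lon -176°, lat 8°.
Subsquare n=13, r=17: +13·0.0833333° lon, +17·0.0416667° lat → SW at lon -174.917°, lat 8.70833°.
latitude 8.7083° N, longitude 174.9167° W.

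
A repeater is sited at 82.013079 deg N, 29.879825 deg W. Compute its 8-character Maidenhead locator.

Add 180° to longitude and 90° to latitude: 150.12017, 172.01308.
Field: 150.12017/20 → 7 → H, 172.01308/10 → 17 → R; chars HR.
Square: 10.12017/2 → 5, 2.01308/1 → 2; chars 52.
Subsquare: 0.12017/0.0833333 → 1 → b, 0.01308/0.0416667 → 0 → a; chars ba.
Extended square: 0.03684/0.00833333 → 4, 0.01308/0.00416667 → 3; chars 43.

HR52ba43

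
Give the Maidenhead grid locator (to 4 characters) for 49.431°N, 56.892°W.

Shift to the Maidenhead origin (180°W, 90°S): lon 123.11, lat 139.43.
Field: lon ⌊123.11/20⌋ = 6 → G; lat ⌊139.43/10⌋ = 13 → N.
Square: lon ⌊3.11/2⌋ = 1; lat ⌊9.43/1⌋ = 9.

GN19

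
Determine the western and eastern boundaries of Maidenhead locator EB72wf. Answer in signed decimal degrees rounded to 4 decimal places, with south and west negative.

-84.1667, -84.0833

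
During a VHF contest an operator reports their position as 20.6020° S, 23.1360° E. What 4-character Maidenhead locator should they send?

KG19

Shift to the Maidenhead origin (180°W, 90°S): lon 203.14, lat 69.40.
Field (20°×10°, letters A–R): 203.14/20 → 10 → K, 69.40/10 → 6 → G; chars KG.
Square (2°×1°, digits 0–9): 3.14/2 → 1, 9.40/1 → 9; chars 19.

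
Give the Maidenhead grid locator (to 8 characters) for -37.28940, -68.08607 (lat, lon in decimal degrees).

Add 180° to longitude and 90° to latitude: 111.91393, 52.71060.
Field: lon ⌊111.91393/20⌋ = 5 → F; lat ⌊52.71060/10⌋ = 5 → F.
Square: lon ⌊11.91393/2⌋ = 5; lat ⌊2.71060/1⌋ = 2.
Subsquare: lon ⌊1.91393/0.0833333⌋ = 22 → w; lat ⌊0.71060/0.0416667⌋ = 17 → r.
Extended square: lon ⌊0.08060/0.00833333⌋ = 9; lat ⌊0.00227/0.00416667⌋ = 0.

FF52wr90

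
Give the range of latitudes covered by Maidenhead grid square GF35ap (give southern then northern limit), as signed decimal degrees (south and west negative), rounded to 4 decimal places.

Field G=6, F=5: +6·20° lon, +5·10° lat → SW at lon -60°, lat -40°.
Square 3, 5: +3·2° lon, +5·1° lat → SW at lon -54°, lat -35°.
Subsquare a=0, p=15: +0·0.0833333° lon, +15·0.0416667° lat → SW at lon -54°, lat -34.375°.
Cell spans 0.0833333° lon × 0.0416667° lat.
south -34.3750, north -34.3333.

-34.3750, -34.3333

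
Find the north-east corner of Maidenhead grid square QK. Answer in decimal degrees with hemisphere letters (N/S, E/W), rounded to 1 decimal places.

Field Q=16, K=10: +16·20° lon, +10·10° lat → SW at lon 140°, lat 10°.
Cell spans 20° lon × 10° lat. NE corner is SW corner plus one full cell.
latitude 20.0° N, longitude 160.0° E.

20.0° N, 160.0° E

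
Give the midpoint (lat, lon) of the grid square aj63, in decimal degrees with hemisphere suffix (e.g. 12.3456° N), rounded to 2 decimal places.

Field A=0, J=9: +0·20° lon, +9·10° lat → SW at lon -180°, lat 0°.
Square 6, 3: +6·2° lon, +3·1° lat → SW at lon -168°, lat 3°.
Cell spans 2° lon × 1° lat. Centre is SW corner plus half of each.
latitude 3.50° N, longitude 167.00° W.

3.50° N, 167.00° W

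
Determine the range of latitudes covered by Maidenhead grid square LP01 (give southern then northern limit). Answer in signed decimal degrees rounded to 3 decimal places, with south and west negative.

61.000, 62.000

Field L=11, P=15: +11·20° lon, +15·10° lat → SW at lon 40°, lat 60°.
Square 0, 1: +0·2° lon, +1·1° lat → SW at lon 40°, lat 61°.
Cell spans 2° lon × 1° lat.
south 61.000, north 62.000.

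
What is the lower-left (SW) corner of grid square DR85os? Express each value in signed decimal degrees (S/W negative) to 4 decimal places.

85.7500, -102.8333

Field D=3, R=17: +3·20° lon, +17·10° lat → SW at lon -120°, lat 80°.
Square 8, 5: +8·2° lon, +5·1° lat → SW at lon -104°, lat 85°.
Subsquare o=14, s=18: +14·0.0833333° lon, +18·0.0416667° lat → SW at lon -102.833°, lat 85.75°.
latitude 85.7500, longitude -102.8333.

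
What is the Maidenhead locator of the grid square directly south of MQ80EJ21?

MQ80ej20

Latitude extended square 1; −1 → 0.
The longitude characters are unchanged.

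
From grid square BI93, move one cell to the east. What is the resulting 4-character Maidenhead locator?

Longitude square 9; +1 → 10, wraps to 0, carry into field.
Longitude field B = 1; +1 → 2 = C.
The latitude characters are unchanged.

CI03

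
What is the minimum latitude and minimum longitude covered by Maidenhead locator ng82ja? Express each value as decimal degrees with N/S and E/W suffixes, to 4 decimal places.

28.0000° S, 96.7500° E

Field N=13, G=6: +13·20° lon, +6·10° lat → SW at lon 80°, lat -30°.
Square 8, 2: +8·2° lon, +2·1° lat → SW at lon 96°, lat -28°.
Subsquare j=9, a=0: +9·0.0833333° lon, +0·0.0416667° lat → SW at lon 96.75°, lat -28°.
latitude 28.0000° S, longitude 96.7500° E.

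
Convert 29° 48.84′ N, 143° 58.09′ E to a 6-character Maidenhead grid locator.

QL19xt

Shift to the Maidenhead origin (180°W, 90°S): lon 323.9682, lat 119.8140.
Field: lon ⌊323.9682/20⌋ = 16 → Q; lat ⌊119.8140/10⌋ = 11 → L.
Square: lon ⌊3.9682/2⌋ = 1; lat ⌊9.8140/1⌋ = 9.
Subsquare: lon ⌊1.9682/0.0833333⌋ = 23 → x; lat ⌊0.8140/0.0416667⌋ = 19 → t.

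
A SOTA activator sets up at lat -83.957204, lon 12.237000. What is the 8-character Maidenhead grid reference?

Add 180° to longitude and 90° to latitude: 192.23700, 6.04280.
Field (20°×10°, letters A–R): lon ⌊192.23700/20⌋ = 9 → J; lat ⌊6.04280/10⌋ = 0 → A.
Square (2°×1°, digits 0–9): lon ⌊12.23700/2⌋ = 6; lat ⌊6.04280/1⌋ = 6.
Subsquare (5′×2.5′, letters a–x): lon ⌊0.23700/0.0833333⌋ = 2 → c; lat ⌊0.04280/0.0416667⌋ = 1 → b.
Extended square (30″×15″, digits 0–9): lon ⌊0.07033/0.00833333⌋ = 8; lat ⌊0.00113/0.00416667⌋ = 0.

JA66cb80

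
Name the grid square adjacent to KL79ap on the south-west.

KL69xo

Longitude subsquare a = 0; −1 → -1, wraps to 23 = x, carry into square.
Longitude square 7; −1 → 6.
Latitude subsquare p = 15; −1 → 14 = o.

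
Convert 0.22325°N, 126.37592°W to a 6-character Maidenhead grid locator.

CJ60tf

Shift to the Maidenhead origin (180°W, 90°S): lon 53.6241, lat 90.2232.
Field (20°×10°, letters A–R): 53.6241/20 → 2 → C, 90.2232/10 → 9 → J; chars CJ.
Square (2°×1°, digits 0–9): 13.6241/2 → 6, 0.2232/1 → 0; chars 60.
Subsquare (5′×2.5′, letters a–x): 1.6241/0.0833333 → 19 → t, 0.2232/0.0416667 → 5 → f; chars tf.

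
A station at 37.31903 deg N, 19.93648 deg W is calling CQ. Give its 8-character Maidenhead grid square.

IM07ah76

Offset from 180°W / 90°S: lon 160.06352°, lat 127.31903°.
Field: lon ⌊160.06352/20⌋ = 8 → I; lat ⌊127.31903/10⌋ = 12 → M.
Square: lon ⌊0.06352/2⌋ = 0; lat ⌊7.31903/1⌋ = 7.
Subsquare: lon ⌊0.06352/0.0833333⌋ = 0 → a; lat ⌊0.31903/0.0416667⌋ = 7 → h.
Extended square: lon ⌊0.06352/0.00833333⌋ = 7; lat ⌊0.02736/0.00416667⌋ = 6.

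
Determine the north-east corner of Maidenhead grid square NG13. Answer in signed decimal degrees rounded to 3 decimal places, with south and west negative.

Field N=13, G=6: +13·20° lon, +6·10° lat → SW at lon 80°, lat -30°.
Square 1, 3: +1·2° lon, +3·1° lat → SW at lon 82°, lat -27°.
Cell spans 2° lon × 1° lat. NE corner is SW corner plus one full cell.
latitude -26.000, longitude 84.000.

-26.000, 84.000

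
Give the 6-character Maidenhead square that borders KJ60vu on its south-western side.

Longitude subsquare v = 21; −1 → 20 = u.
Latitude subsquare u = 20; −1 → 19 = t.

KJ60ut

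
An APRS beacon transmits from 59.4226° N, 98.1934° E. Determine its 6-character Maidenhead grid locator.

NO99ck

Add 180° to longitude and 90° to latitude: 278.1934, 149.4226.
Field (20°×10°, letters A–R): 278.1934/20 → 13 → N, 149.4226/10 → 14 → O; chars NO.
Square (2°×1°, digits 0–9): 18.1934/2 → 9, 9.4226/1 → 9; chars 99.
Subsquare (5′×2.5′, letters a–x): 0.1934/0.0833333 → 2 → c, 0.4226/0.0416667 → 10 → k; chars ck.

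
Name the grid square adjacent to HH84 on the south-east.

HH93

Longitude square 8; +1 → 9.
Latitude square 4; −1 → 3.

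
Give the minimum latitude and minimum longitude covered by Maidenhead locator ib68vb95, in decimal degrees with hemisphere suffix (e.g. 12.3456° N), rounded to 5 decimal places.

71.93750° S, 6.17500° W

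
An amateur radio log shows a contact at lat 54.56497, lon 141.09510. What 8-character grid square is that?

Add 180° to longitude and 90° to latitude: 321.09510, 144.56497.
Field: 321.09510/20 → 16 → Q, 144.56497/10 → 14 → O; chars QO.
Square: 1.09510/2 → 0, 4.56497/1 → 4; chars 04.
Subsquare: 1.09510/0.0833333 → 13 → n, 0.56497/0.0416667 → 13 → n; chars nn.
Extended square: 0.01177/0.00833333 → 1, 0.02330/0.00416667 → 5; chars 15.

QO04nn15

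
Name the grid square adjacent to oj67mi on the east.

OJ67ni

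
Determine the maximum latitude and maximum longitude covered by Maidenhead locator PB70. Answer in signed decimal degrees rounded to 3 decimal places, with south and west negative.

-79.000, 136.000

Field P=15, B=1: +15·20° lon, +1·10° lat → SW at lon 120°, lat -80°.
Square 7, 0: +7·2° lon, +0·1° lat → SW at lon 134°, lat -80°.
Cell spans 2° lon × 1° lat. NE corner is SW corner plus one full cell.
latitude -79.000, longitude 136.000.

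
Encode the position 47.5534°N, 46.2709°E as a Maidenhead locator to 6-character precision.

LN37dn

Add 180° to longitude and 90° to latitude: 226.2709, 137.5534.
Field: 226.2709/20 → 11 → L, 137.5534/10 → 13 → N; chars LN.
Square: 6.2709/2 → 3, 7.5534/1 → 7; chars 37.
Subsquare: 0.2709/0.0833333 → 3 → d, 0.5534/0.0416667 → 13 → n; chars dn.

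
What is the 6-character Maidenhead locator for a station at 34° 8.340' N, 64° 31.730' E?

MM24gd

Offset from 180°W / 90°S: lon 244.5288°, lat 124.1390°.
Field: lon ⌊244.5288/20⌋ = 12 → M; lat ⌊124.1390/10⌋ = 12 → M.
Square: lon ⌊4.5288/2⌋ = 2; lat ⌊4.1390/1⌋ = 4.
Subsquare: lon ⌊0.5288/0.0833333⌋ = 6 → g; lat ⌊0.1390/0.0416667⌋ = 3 → d.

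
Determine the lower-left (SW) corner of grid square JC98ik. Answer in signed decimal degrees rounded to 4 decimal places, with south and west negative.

Field J=9, C=2: +9·20° lon, +2·10° lat → SW at lon 0°, lat -70°.
Square 9, 8: +9·2° lon, +8·1° lat → SW at lon 18°, lat -62°.
Subsquare i=8, k=10: +8·0.0833333° lon, +10·0.0416667° lat → SW at lon 18.6667°, lat -61.5833°.
latitude -61.5833, longitude 18.6667.

-61.5833, 18.6667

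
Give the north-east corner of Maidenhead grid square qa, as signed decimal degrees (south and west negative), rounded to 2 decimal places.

-80.00, 160.00

Field Q=16, A=0: +16·20° lon, +0·10° lat → SW at lon 140°, lat -90°.
Cell spans 20° lon × 10° lat. NE corner is SW corner plus one full cell.
latitude -80.00, longitude 160.00.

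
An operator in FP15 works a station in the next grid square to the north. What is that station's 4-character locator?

Latitude square 5; +1 → 6.
The longitude characters are unchanged.

FP16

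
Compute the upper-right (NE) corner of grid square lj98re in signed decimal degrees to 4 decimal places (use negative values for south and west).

8.2083, 59.5000

Field L=11, J=9: +11·20° lon, +9·10° lat → SW at lon 40°, lat 0°.
Square 9, 8: +9·2° lon, +8·1° lat → SW at lon 58°, lat 8°.
Subsquare r=17, e=4: +17·0.0833333° lon, +4·0.0416667° lat → SW at lon 59.4167°, lat 8.16667°.
Cell spans 0.0833333° lon × 0.0416667° lat. NE corner is SW corner plus one full cell.
latitude 8.2083, longitude 59.5000.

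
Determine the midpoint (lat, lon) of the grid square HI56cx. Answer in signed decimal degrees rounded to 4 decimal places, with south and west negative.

-3.0208, -29.7917

Field H=7, I=8: +7·20° lon, +8·10° lat → SW at lon -40°, lat -10°.
Square 5, 6: +5·2° lon, +6·1° lat → SW at lon -30°, lat -4°.
Subsquare c=2, x=23: +2·0.0833333° lon, +23·0.0416667° lat → SW at lon -29.8333°, lat -3.04167°.
Cell spans 0.0833333° lon × 0.0416667° lat. Centre is SW corner plus half of each.
latitude -3.0208, longitude -29.7917.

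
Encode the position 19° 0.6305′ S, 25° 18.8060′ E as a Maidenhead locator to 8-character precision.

Shift to the Maidenhead origin (180°W, 90°S): lon 205.31343, lat 70.98949.
Field (20°×10°, letters A–R): 205.31343/20 → 10 → K, 70.98949/10 → 7 → H; chars KH.
Square (2°×1°, digits 0–9): 5.31343/2 → 2, 0.98949/1 → 0; chars 20.
Subsquare (5′×2.5′, letters a–x): 1.31343/0.0833333 → 15 → p, 0.98949/0.0416667 → 23 → x; chars px.
Extended square (30″×15″, digits 0–9): 0.06343/0.00833333 → 7, 0.03116/0.00416667 → 7; chars 77.

KH20px77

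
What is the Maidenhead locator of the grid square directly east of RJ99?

Longitude square 9; +1 → 10, wraps to 0, carry into field.
Longitude field R = 17; +1 → 18, wraps to 0 = A, wrapping around the antimeridian.
The latitude characters are unchanged.

AJ09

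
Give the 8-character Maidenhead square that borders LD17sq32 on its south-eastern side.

Longitude extended square 3; +1 → 4.
Latitude extended square 2; −1 → 1.

LD17sq41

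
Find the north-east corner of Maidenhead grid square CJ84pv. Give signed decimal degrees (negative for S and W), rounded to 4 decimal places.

Field C=2, J=9: +2·20° lon, +9·10° lat → SW at lon -140°, lat 0°.
Square 8, 4: +8·2° lon, +4·1° lat → SW at lon -124°, lat 4°.
Subsquare p=15, v=21: +15·0.0833333° lon, +21·0.0416667° lat → SW at lon -122.75°, lat 4.875°.
Cell spans 0.0833333° lon × 0.0416667° lat. NE corner is SW corner plus one full cell.
latitude 4.9167, longitude -122.6667.

4.9167, -122.6667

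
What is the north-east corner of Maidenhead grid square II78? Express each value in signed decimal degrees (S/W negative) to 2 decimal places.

Field I=8, I=8: +8·20° lon, +8·10° lat → SW at lon -20°, lat -10°.
Square 7, 8: +7·2° lon, +8·1° lat → SW at lon -6°, lat -2°.
Cell spans 2° lon × 1° lat. NE corner is SW corner plus one full cell.
latitude -1.00, longitude -4.00.

-1.00, -4.00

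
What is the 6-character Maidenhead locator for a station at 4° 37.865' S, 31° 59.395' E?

KI55xi

Offset from 180°W / 90°S: lon 211.9899°, lat 85.3689°.
Field: lon ⌊211.9899/20⌋ = 10 → K; lat ⌊85.3689/10⌋ = 8 → I.
Square: lon ⌊11.9899/2⌋ = 5; lat ⌊5.3689/1⌋ = 5.
Subsquare: lon ⌊1.9899/0.0833333⌋ = 23 → x; lat ⌊0.3689/0.0416667⌋ = 8 → i.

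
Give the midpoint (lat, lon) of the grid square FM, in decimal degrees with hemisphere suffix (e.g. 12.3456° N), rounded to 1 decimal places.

Field F=5, M=12: +5·20° lon, +12·10° lat → SW at lon -80°, lat 30°.
Cell spans 20° lon × 10° lat. Centre is SW corner plus half of each.
latitude 35.0° N, longitude 70.0° W.

35.0° N, 70.0° W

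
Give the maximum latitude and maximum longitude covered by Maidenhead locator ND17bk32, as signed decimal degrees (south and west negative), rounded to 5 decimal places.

-52.57083, 82.11667

Field N=13, D=3: +13·20° lon, +3·10° lat → SW at lon 80°, lat -60°.
Square 1, 7: +1·2° lon, +7·1° lat → SW at lon 82°, lat -53°.
Subsquare b=1, k=10: +1·0.0833333° lon, +10·0.0416667° lat → SW at lon 82.0833°, lat -52.5833°.
Extended square 3, 2: +3·0.00833333° lon, +2·0.00416667° lat → SW at lon 82.1083°, lat -52.575°.
Cell spans 0.00833333° lon × 0.00416667° lat. NE corner is SW corner plus one full cell.
latitude -52.57083, longitude 82.11667.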